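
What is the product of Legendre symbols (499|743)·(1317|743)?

By multiplicativity, (499·1317|743) = (499|743)·(1317|743).
First factor (499|743):
Both 499 ≡ 3 and 743 ≡ 3 (mod 4), so reciprocity gives (499|743) = -(743|499). Reduce: 743 ≡ 244 (mod 499). Now have -(244|499).
Factor out 2: 244 = 2^2·61. Since 499 ≡ 3 (mod 8), (2|499) = -1, and (2|499)^2 = +1. Now have -(61|499).
61 ≡ 1 (mod 4), so quadratic reciprocity gives (61|499) = (499|61). Reduce: 499 ≡ 11 (mod 61). Now have -(11|61).
61 ≡ 1 (mod 4), so quadratic reciprocity gives (11|61) = (61|11). Reduce: 61 ≡ 6 (mod 11). Now have -(6|11).
Factor out 2: 6 = 2·3. Since 11 ≡ 3 (mod 8), (2|11) = -1. Now have (3|11).
Both 3 ≡ 3 and 11 ≡ 3 (mod 4), so reciprocity gives (3|11) = -(11|3). Reduce: 11 ≡ 2 (mod 3). Now have -(2|3).
Factor out 2: 2 = 2. Since 3 ≡ 3 (mod 8), (2|3) = -1. Now have (1|3).
(1|3) = 1. Collecting the sign factors: 1.
Second factor (1317|743):
Reduce the numerator: 1317 ≡ 574 (mod 743), so (1317|743) = (574|743).
Factor out 2: 574 = 2·287. Since 743 ≡ 7 (mod 8), (2|743) = +1. Now have (287|743).
Both 287 ≡ 3 and 743 ≡ 3 (mod 4), so reciprocity gives (287|743) = -(743|287). Reduce: 743 ≡ 169 (mod 287). Now have -(169|287).
169 ≡ 1 (mod 4), so quadratic reciprocity gives (169|287) = (287|169). Reduce: 287 ≡ 118 (mod 169). Now have -(118|169).
Factor out 2: 118 = 2·59. Since 169 ≡ 1 (mod 8), (2|169) = +1. Now have -(59|169).
169 ≡ 1 (mod 4), so quadratic reciprocity gives (59|169) = (169|59). Reduce: 169 ≡ 51 (mod 59). Now have -(51|59).
Both 51 ≡ 3 and 59 ≡ 3 (mod 4), so reciprocity gives (51|59) = -(59|51). Reduce: 59 ≡ 8 (mod 51). Now have (8|51).
Factor out 2: 8 = 2^3. Since 51 ≡ 3 (mod 8), (2|51) = -1, and (2|51)^3 = -1. Now have -(1|51).
(1|51) = 1. Collecting the sign factors: -1.
Product: (1)·(-1) = -1.

-1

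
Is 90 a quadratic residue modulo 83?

Reduce the numerator: 90 ≡ 7 (mod 83), so (90|83) = (7|83).
Both 7 ≡ 3 and 83 ≡ 3 (mod 4), so reciprocity gives (7|83) = -(83|7). Reduce: 83 ≡ 6 (mod 7). Now have -(6|7).
Factor out 2: 6 = 2·3. Since 7 ≡ 7 (mod 8), (2|7) = +1. Now have -(3|7).
Both 3 ≡ 3 and 7 ≡ 3 (mod 4), so reciprocity gives (3|7) = -(7|3). Reduce: 7 ≡ 1 (mod 3). Now have (1|3).
(1|3) = 1. Collecting the sign factors: 1.
(90|83) = 1, and 83 is prime, so 90 is a quadratic residue mod 83.

yes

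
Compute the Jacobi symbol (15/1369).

1369 ≡ 1 (mod 4), so quadratic reciprocity gives (15/1369) = (1369/15). Reduce: 1369 ≡ 4 (mod 15). Now have (4/15).
Factor out 2: 4 = 2^2. Since 15 ≡ 7 (mod 8), (2/15) = +1, and (2/15)^2 = +1. Now have (1/15).
(1/15) = 1. Collecting the sign factors: 1.

1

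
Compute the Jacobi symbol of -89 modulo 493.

-1

(-89/493)
  = (89/493)    [493 ≡ 1 mod 4 ⇒ (-1/493) = +1]
  = (493/89)    [QR: 89 ≡ 1 mod 4, sign kept]
  = (48/89)    [493 ≡ 48 mod 89]
  = (3/89)    [89 ≡ 1 mod 8 ⇒ (2/89)^4 = +1]
  = (89/3)    [QR: 89 ≡ 1 mod 4, sign kept]
  = (2/3)    [89 ≡ 2 mod 3]
  = -(1/3)    [3 ≡ 3 mod 8 ⇒ (2/3) = -1]
  = -1    [(1/3) = 1]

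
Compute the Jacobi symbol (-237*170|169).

By multiplicativity, (-237·170|169) = (-237|169)·(170|169).
First factor (-237|169):
Reduce the numerator: -237 ≡ 101 (mod 169), so (-237|169) = (101|169).
101 ≡ 1 (mod 4), so quadratic reciprocity gives (101|169) = (169|101). Reduce: 169 ≡ 68 (mod 101). Now have (68|101).
Factor out 2: 68 = 2^2·17. Since 101 ≡ 5 (mod 8), (2|101) = -1, and (2|101)^2 = +1. Now have (17|101).
17 ≡ 1 (mod 4), so quadratic reciprocity gives (17|101) = (101|17). Reduce: 101 ≡ 16 (mod 17). Now have (16|17).
Factor out 2: 16 = 2^4. Since 17 ≡ 1 (mod 8), (2|17) = +1, and (2|17)^4 = +1. Now have (1|17).
(1|17) = 1. Collecting the sign factors: 1.
Second factor (170|169):
Reduce the numerator: 170 ≡ 1 (mod 169), so (170|169) = (1|169).
(1|169) = 1. Collecting the sign factors: 1.
Product: (1)·(1) = 1.

1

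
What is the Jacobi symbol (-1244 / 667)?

1

Reduce the numerator: -1244 ≡ 90 (mod 667), so (-1244 / 667) = (90 / 667).
Factor out 2: 90 = 2·45. Since 667 ≡ 3 (mod 8), (2 / 667) = -1. Now have -(45 / 667).
45 ≡ 1 (mod 4), so quadratic reciprocity gives (45 / 667) = (667 / 45). Reduce: 667 ≡ 37 (mod 45). Now have -(37 / 45).
37 ≡ 1 (mod 4), so quadratic reciprocity gives (37 / 45) = (45 / 37). Reduce: 45 ≡ 8 (mod 37). Now have -(8 / 37).
Factor out 2: 8 = 2^3. Since 37 ≡ 5 (mod 8), (2 / 37) = -1, and (2 / 37)^3 = -1. Now have (1 / 37).
(1 / 37) = 1. Collecting the sign factors: 1.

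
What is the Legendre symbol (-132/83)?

Reduce the numerator: -132 ≡ 34 (mod 83), so (-132/83) = (34/83).
Factor out 2: 34 = 2·17. Since 83 ≡ 3 (mod 8), (2/83) = -1. Now have -(17/83).
17 ≡ 1 (mod 4), so quadratic reciprocity gives (17/83) = (83/17). Reduce: 83 ≡ 15 (mod 17). Now have -(15/17).
17 ≡ 1 (mod 4), so quadratic reciprocity gives (15/17) = (17/15). Reduce: 17 ≡ 2 (mod 15). Now have -(2/15).
Factor out 2: 2 = 2. Since 15 ≡ 7 (mod 8), (2/15) = +1. Now have -(1/15).
(1/15) = 1. Collecting the sign factors: -1.

-1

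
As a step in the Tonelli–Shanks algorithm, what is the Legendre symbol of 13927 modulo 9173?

Reduce the numerator: 13927 ≡ 4754 (mod 9173), so (13927/9173) = (4754/9173).
Factor out 2: 4754 = 2·2377. Since 9173 ≡ 5 (mod 8), (2/9173) = -1. Now have -(2377/9173).
2377 ≡ 1 (mod 4), so quadratic reciprocity gives (2377/9173) = (9173/2377). Reduce: 9173 ≡ 2042 (mod 2377). Now have -(2042/2377).
Factor out 2: 2042 = 2·1021. Since 2377 ≡ 1 (mod 8), (2/2377) = +1. Now have -(1021/2377).
1021 ≡ 1 (mod 4), so quadratic reciprocity gives (1021/2377) = (2377/1021). Reduce: 2377 ≡ 335 (mod 1021). Now have -(335/1021).
1021 ≡ 1 (mod 4), so quadratic reciprocity gives (335/1021) = (1021/335). Reduce: 1021 ≡ 16 (mod 335). Now have -(16/335).
Factor out 2: 16 = 2^4. Since 335 ≡ 7 (mod 8), (2/335) = +1, and (2/335)^4 = +1. Now have -(1/335).
(1/335) = 1. Collecting the sign factors: -1.

-1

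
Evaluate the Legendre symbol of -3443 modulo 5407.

(-3443/5407)
  = (1964/5407)    [-3443 ≡ 1964 mod 5407]
  = (491/5407)    [5407 ≡ 7 mod 8 ⇒ (2/5407)^2 = +1]
  = -(5407/491)    [QR: both ≡ 3 mod 4, sign flips]
  = -(6/491)    [5407 ≡ 6 mod 491]
  = (3/491)    [491 ≡ 3 mod 8 ⇒ (2/491) = -1]
  = -(491/3)    [QR: both ≡ 3 mod 4, sign flips]
  = -(2/3)    [491 ≡ 2 mod 3]
  = (1/3)    [3 ≡ 3 mod 8 ⇒ (2/3) = -1]
  = 1    [(1/3) = 1]

1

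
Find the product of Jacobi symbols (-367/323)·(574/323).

1

By multiplicativity, (-367·574/323) = (-367/323)·(574/323).
First factor (-367/323):
(-367/323)
  = -(367/323)    [323 ≡ 3 mod 4 ⇒ (-1/323) = -1]
  = -(44/323)    [367 ≡ 44 mod 323]
  = -(11/323)    [323 ≡ 3 mod 8 ⇒ (2/323)^2 = +1]
  = (323/11)    [QR: both ≡ 3 mod 4, sign flips]
  = (4/11)    [323 ≡ 4 mod 11]
  = (1/11)    [11 ≡ 3 mod 8 ⇒ (2/11)^2 = +1]
  = 1    [(1/11) = 1]
Second factor (574/323):
(574/323)
  = (251/323)    [574 ≡ 251 mod 323]
  = -(323/251)    [QR: both ≡ 3 mod 4, sign flips]
  = -(72/251)    [323 ≡ 72 mod 251]
  = (9/251)    [251 ≡ 3 mod 8 ⇒ (2/251)^3 = -1]
  = (251/9)    [QR: 9 ≡ 1 mod 4, sign kept]
  = (8/9)    [251 ≡ 8 mod 9]
  = (1/9)    [9 ≡ 1 mod 8 ⇒ (2/9)^3 = +1]
  = 1    [(1/9) = 1]
Product: (1)·(1) = 1.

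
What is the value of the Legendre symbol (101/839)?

101 ≡ 1 (mod 4), so quadratic reciprocity gives (101/839) = (839/101). Reduce: 839 ≡ 31 (mod 101). Now have (31/101).
101 ≡ 1 (mod 4), so quadratic reciprocity gives (31/101) = (101/31). Reduce: 101 ≡ 8 (mod 31). Now have (8/31).
Factor out 2: 8 = 2^3. Since 31 ≡ 7 (mod 8), (2/31) = +1, and (2/31)^3 = +1. Now have (1/31).
(1/31) = 1. Collecting the sign factors: 1.

1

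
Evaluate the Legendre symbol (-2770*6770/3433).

By multiplicativity, (-2770·6770/3433) = (-2770/3433)·(6770/3433).
First factor (-2770/3433):
Reduce the numerator: -2770 ≡ 663 (mod 3433), so (-2770/3433) = (663/3433).
3433 ≡ 1 (mod 4), so quadratic reciprocity gives (663/3433) = (3433/663). Reduce: 3433 ≡ 118 (mod 663). Now have (118/663).
Factor out 2: 118 = 2·59. Since 663 ≡ 7 (mod 8), (2/663) = +1. Now have (59/663).
Both 59 ≡ 3 and 663 ≡ 3 (mod 4), so reciprocity gives (59/663) = -(663/59). Reduce: 663 ≡ 14 (mod 59). Now have -(14/59).
Factor out 2: 14 = 2·7. Since 59 ≡ 3 (mod 8), (2/59) = -1. Now have (7/59).
Both 7 ≡ 3 and 59 ≡ 3 (mod 4), so reciprocity gives (7/59) = -(59/7). Reduce: 59 ≡ 3 (mod 7). Now have -(3/7).
Both 3 ≡ 3 and 7 ≡ 3 (mod 4), so reciprocity gives (3/7) = -(7/3). Reduce: 7 ≡ 1 (mod 3). Now have (1/3).
(1/3) = 1. Collecting the sign factors: 1.
Second factor (6770/3433):
Reduce the numerator: 6770 ≡ 3337 (mod 3433), so (6770/3433) = (3337/3433).
3337 ≡ 1 (mod 4), so quadratic reciprocity gives (3337/3433) = (3433/3337). Reduce: 3433 ≡ 96 (mod 3337). Now have (96/3337).
Factor out 2: 96 = 2^5·3. Since 3337 ≡ 1 (mod 8), (2/3337) = +1, and (2/3337)^5 = +1. Now have (3/3337).
3337 ≡ 1 (mod 4), so quadratic reciprocity gives (3/3337) = (3337/3). Reduce: 3337 ≡ 1 (mod 3). Now have (1/3).
(1/3) = 1. Collecting the sign factors: 1.
Product: (1)·(1) = 1.

1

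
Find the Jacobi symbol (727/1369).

1369 ≡ 1 (mod 4), so quadratic reciprocity gives (727/1369) = (1369/727). Reduce: 1369 ≡ 642 (mod 727). Now have (642/727).
Factor out 2: 642 = 2·321. Since 727 ≡ 7 (mod 8), (2/727) = +1. Now have (321/727).
321 ≡ 1 (mod 4), so quadratic reciprocity gives (321/727) = (727/321). Reduce: 727 ≡ 85 (mod 321). Now have (85/321).
85 ≡ 1 (mod 4), so quadratic reciprocity gives (85/321) = (321/85). Reduce: 321 ≡ 66 (mod 85). Now have (66/85).
Factor out 2: 66 = 2·33. Since 85 ≡ 5 (mod 8), (2/85) = -1. Now have -(33/85).
33 ≡ 1 (mod 4), so quadratic reciprocity gives (33/85) = (85/33). Reduce: 85 ≡ 19 (mod 33). Now have -(19/33).
33 ≡ 1 (mod 4), so quadratic reciprocity gives (19/33) = (33/19). Reduce: 33 ≡ 14 (mod 19). Now have -(14/19).
Factor out 2: 14 = 2·7. Since 19 ≡ 3 (mod 8), (2/19) = -1. Now have (7/19).
Both 7 ≡ 3 and 19 ≡ 3 (mod 4), so reciprocity gives (7/19) = -(19/7). Reduce: 19 ≡ 5 (mod 7). Now have -(5/7).
5 ≡ 1 (mod 4), so quadratic reciprocity gives (5/7) = (7/5). Reduce: 7 ≡ 2 (mod 5). Now have -(2/5).
Factor out 2: 2 = 2. Since 5 ≡ 5 (mod 8), (2/5) = -1. Now have (1/5).
(1/5) = 1. Collecting the sign factors: 1.

1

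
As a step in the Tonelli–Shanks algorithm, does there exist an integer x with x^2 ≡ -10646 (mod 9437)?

yes

(-10646/9437)
  = (8228/9437)    [-10646 ≡ 8228 mod 9437]
  = (2057/9437)    [9437 ≡ 5 mod 8 ⇒ (2/9437)^2 = +1]
  = (9437/2057)    [QR: 2057 ≡ 1 mod 4, sign kept]
  = (1209/2057)    [9437 ≡ 1209 mod 2057]
  = (2057/1209)    [QR: 1209 ≡ 1 mod 4, sign kept]
  = (848/1209)    [2057 ≡ 848 mod 1209]
  = (53/1209)    [1209 ≡ 1 mod 8 ⇒ (2/1209)^4 = +1]
  = (1209/53)    [QR: 53 ≡ 1 mod 4, sign kept]
  = (43/53)    [1209 ≡ 43 mod 53]
  = (53/43)    [QR: 53 ≡ 1 mod 4, sign kept]
  = (10/43)    [53 ≡ 10 mod 43]
  = -(5/43)    [43 ≡ 3 mod 8 ⇒ (2/43) = -1]
  = -(43/5)    [QR: 5 ≡ 1 mod 4, sign kept]
  = -(3/5)    [43 ≡ 3 mod 5]
  = -(5/3)    [QR: 5 ≡ 1 mod 4, sign kept]
  = -(2/3)    [5 ≡ 2 mod 3]
  = (1/3)    [3 ≡ 3 mod 8 ⇒ (2/3) = -1]
  = 1    [(1/3) = 1]
The Legendre symbol is 1, so x^2 ≡ -10646 (mod 9437) has solution.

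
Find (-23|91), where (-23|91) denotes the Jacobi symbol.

-1

(-23|91)
  = (68|91)    [-23 ≡ 68 mod 91]
  = (17|91)    [91 ≡ 3 mod 8 ⇒ (2|91)^2 = +1]
  = (91|17)    [QR: 17 ≡ 1 mod 4, sign kept]
  = (6|17)    [91 ≡ 6 mod 17]
  = (3|17)    [17 ≡ 1 mod 8 ⇒ (2|17) = +1]
  = (17|3)    [QR: 17 ≡ 1 mod 4, sign kept]
  = (2|3)    [17 ≡ 2 mod 3]
  = -(1|3)    [3 ≡ 3 mod 8 ⇒ (2|3) = -1]
  = -1    [(1|3) = 1]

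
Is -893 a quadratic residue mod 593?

(-893|593)
  = (893|593)    [593 ≡ 1 mod 4 ⇒ (-1|593) = +1]
  = (300|593)    [893 ≡ 300 mod 593]
  = (75|593)    [593 ≡ 1 mod 8 ⇒ (2|593)^2 = +1]
  = (593|75)    [QR: 593 ≡ 1 mod 4, sign kept]
  = (68|75)    [593 ≡ 68 mod 75]
  = (17|75)    [75 ≡ 3 mod 8 ⇒ (2|75)^2 = +1]
  = (75|17)    [QR: 17 ≡ 1 mod 4, sign kept]
  = (7|17)    [75 ≡ 7 mod 17]
  = (17|7)    [QR: 17 ≡ 1 mod 4, sign kept]
  = (3|7)    [17 ≡ 3 mod 7]
  = -(7|3)    [QR: both ≡ 3 mod 4, sign flips]
  = -(1|3)    [7 ≡ 1 mod 3]
  = -1    [(1|3) = 1]
The Legendre symbol is -1, so x^2 ≡ -893 (mod 593) has no solution.

no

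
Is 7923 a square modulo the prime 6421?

yes

Reduce the numerator: 7923 ≡ 1502 (mod 6421), so (7923|6421) = (1502|6421).
Factor out 2: 1502 = 2·751. Since 6421 ≡ 5 (mod 8), (2|6421) = -1. Now have -(751|6421).
6421 ≡ 1 (mod 4), so quadratic reciprocity gives (751|6421) = (6421|751). Reduce: 6421 ≡ 413 (mod 751). Now have -(413|751).
413 ≡ 1 (mod 4), so quadratic reciprocity gives (413|751) = (751|413). Reduce: 751 ≡ 338 (mod 413). Now have -(338|413).
Factor out 2: 338 = 2·169. Since 413 ≡ 5 (mod 8), (2|413) = -1. Now have (169|413).
169 ≡ 1 (mod 4), so quadratic reciprocity gives (169|413) = (413|169). Reduce: 413 ≡ 75 (mod 169). Now have (75|169).
169 ≡ 1 (mod 4), so quadratic reciprocity gives (75|169) = (169|75). Reduce: 169 ≡ 19 (mod 75). Now have (19|75).
Both 19 ≡ 3 and 75 ≡ 3 (mod 4), so reciprocity gives (19|75) = -(75|19). Reduce: 75 ≡ 18 (mod 19). Now have -(18|19).
Factor out 2: 18 = 2·9. Since 19 ≡ 3 (mod 8), (2|19) = -1. Now have (9|19).
9 ≡ 1 (mod 4), so quadratic reciprocity gives (9|19) = (19|9). Reduce: 19 ≡ 1 (mod 9). Now have (1|9).
(1|9) = 1. Collecting the sign factors: 1.
The Legendre symbol is 1, so x^2 ≡ 7923 (mod 6421) has solution.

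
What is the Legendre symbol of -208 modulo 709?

-1

(-208|709)
  = (208|709)    [709 ≡ 1 mod 4 ⇒ (-1|709) = +1]
  = (13|709)    [709 ≡ 5 mod 8 ⇒ (2|709)^4 = +1]
  = (709|13)    [QR: 13 ≡ 1 mod 4, sign kept]
  = (7|13)    [709 ≡ 7 mod 13]
  = (13|7)    [QR: 13 ≡ 1 mod 4, sign kept]
  = (6|7)    [13 ≡ 6 mod 7]
  = (3|7)    [7 ≡ 7 mod 8 ⇒ (2|7) = +1]
  = -(7|3)    [QR: both ≡ 3 mod 4, sign flips]
  = -(1|3)    [7 ≡ 1 mod 3]
  = -1    [(1|3) = 1]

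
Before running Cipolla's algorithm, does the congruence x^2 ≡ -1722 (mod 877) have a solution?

(-1722/877)
  = (1722/877)    [877 ≡ 1 mod 4 ⇒ (-1/877) = +1]
  = (845/877)    [1722 ≡ 845 mod 877]
  = (877/845)    [QR: 845 ≡ 1 mod 4, sign kept]
  = (32/845)    [877 ≡ 32 mod 845]
  = -(1/845)    [845 ≡ 5 mod 8 ⇒ (2/845)^5 = -1]
  = -1    [(1/845) = 1]
(-1722/877) = -1, and 877 is prime, so -1722 is not a quadratic residue mod 877.

no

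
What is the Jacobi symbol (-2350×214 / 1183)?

1

By multiplicativity, (-2350·214 / 1183) = (-2350 / 1183)·(214 / 1183).
First factor (-2350 / 1183):
(-2350 / 1183)
  = -(2350 / 1183)    [1183 ≡ 3 mod 4 ⇒ (-1 / 1183) = -1]
  = -(1167 / 1183)    [2350 ≡ 1167 mod 1183]
  = (1183 / 1167)    [QR: both ≡ 3 mod 4, sign flips]
  = (16 / 1167)    [1183 ≡ 16 mod 1167]
  = (1 / 1167)    [1167 ≡ 7 mod 8 ⇒ (2 / 1167)^4 = +1]
  = 1    [(1 / 1167) = 1]
Second factor (214 / 1183):
(214 / 1183)
  = (107 / 1183)    [1183 ≡ 7 mod 8 ⇒ (2 / 1183) = +1]
  = -(1183 / 107)    [QR: both ≡ 3 mod 4, sign flips]
  = -(6 / 107)    [1183 ≡ 6 mod 107]
  = (3 / 107)    [107 ≡ 3 mod 8 ⇒ (2 / 107) = -1]
  = -(107 / 3)    [QR: both ≡ 3 mod 4, sign flips]
  = -(2 / 3)    [107 ≡ 2 mod 3]
  = (1 / 3)    [3 ≡ 3 mod 8 ⇒ (2 / 3) = -1]
  = 1    [(1 / 3) = 1]
Product: (1)·(1) = 1.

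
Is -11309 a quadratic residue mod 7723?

Reduce the numerator: -11309 ≡ 4137 (mod 7723), so (-11309/7723) = (4137/7723).
4137 ≡ 1 (mod 4), so quadratic reciprocity gives (4137/7723) = (7723/4137). Reduce: 7723 ≡ 3586 (mod 4137). Now have (3586/4137).
Factor out 2: 3586 = 2·1793. Since 4137 ≡ 1 (mod 8), (2/4137) = +1. Now have (1793/4137).
1793 ≡ 1 (mod 4), so quadratic reciprocity gives (1793/4137) = (4137/1793). Reduce: 4137 ≡ 551 (mod 1793). Now have (551/1793).
1793 ≡ 1 (mod 4), so quadratic reciprocity gives (551/1793) = (1793/551). Reduce: 1793 ≡ 140 (mod 551). Now have (140/551).
Factor out 2: 140 = 2^2·35. Since 551 ≡ 7 (mod 8), (2/551) = +1, and (2/551)^2 = +1. Now have (35/551).
Both 35 ≡ 3 and 551 ≡ 3 (mod 4), so reciprocity gives (35/551) = -(551/35). Reduce: 551 ≡ 26 (mod 35). Now have -(26/35).
Factor out 2: 26 = 2·13. Since 35 ≡ 3 (mod 8), (2/35) = -1. Now have (13/35).
13 ≡ 1 (mod 4), so quadratic reciprocity gives (13/35) = (35/13). Reduce: 35 ≡ 9 (mod 13). Now have (9/13).
9 ≡ 1 (mod 4), so quadratic reciprocity gives (9/13) = (13/9). Reduce: 13 ≡ 4 (mod 9). Now have (4/9).
Factor out 2: 4 = 2^2. Since 9 ≡ 1 (mod 8), (2/9) = +1, and (2/9)^2 = +1. Now have (1/9).
(1/9) = 1. Collecting the sign factors: 1.
(-11309/7723) = 1, and 7723 is prime, so -11309 is a quadratic residue mod 7723.

yes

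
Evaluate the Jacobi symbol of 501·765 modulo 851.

-1

By multiplicativity, (501·765|851) = (501|851)·(765|851).
First factor (501|851):
(501|851)
  = (851|501)    [QR: 501 ≡ 1 mod 4, sign kept]
  = (350|501)    [851 ≡ 350 mod 501]
  = -(175|501)    [501 ≡ 5 mod 8 ⇒ (2|501) = -1]
  = -(501|175)    [QR: 501 ≡ 1 mod 4, sign kept]
  = -(151|175)    [501 ≡ 151 mod 175]
  = (175|151)    [QR: both ≡ 3 mod 4, sign flips]
  = (24|151)    [175 ≡ 24 mod 151]
  = (3|151)    [151 ≡ 7 mod 8 ⇒ (2|151)^3 = +1]
  = -(151|3)    [QR: both ≡ 3 mod 4, sign flips]
  = -(1|3)    [151 ≡ 1 mod 3]
  = -1    [(1|3) = 1]
Second factor (765|851):
(765|851)
  = (851|765)    [QR: 765 ≡ 1 mod 4, sign kept]
  = (86|765)    [851 ≡ 86 mod 765]
  = -(43|765)    [765 ≡ 5 mod 8 ⇒ (2|765) = -1]
  = -(765|43)    [QR: 765 ≡ 1 mod 4, sign kept]
  = -(34|43)    [765 ≡ 34 mod 43]
  = (17|43)    [43 ≡ 3 mod 8 ⇒ (2|43) = -1]
  = (43|17)    [QR: 17 ≡ 1 mod 4, sign kept]
  = (9|17)    [43 ≡ 9 mod 17]
  = (17|9)    [QR: 9 ≡ 1 mod 4, sign kept]
  = (8|9)    [17 ≡ 8 mod 9]
  = (1|9)    [9 ≡ 1 mod 8 ⇒ (2|9)^3 = +1]
  = 1    [(1|9) = 1]
Product: (-1)·(1) = -1.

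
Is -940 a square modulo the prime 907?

(-940/907)
  = -(940/907)    [907 ≡ 3 mod 4 ⇒ (-1/907) = -1]
  = -(33/907)    [940 ≡ 33 mod 907]
  = -(907/33)    [QR: 33 ≡ 1 mod 4, sign kept]
  = -(16/33)    [907 ≡ 16 mod 33]
  = -(1/33)    [33 ≡ 1 mod 8 ⇒ (2/33)^4 = +1]
  = -1    [(1/33) = 1]
(-940/907) = -1, and 907 is prime, so -940 is not a quadratic residue mod 907.

no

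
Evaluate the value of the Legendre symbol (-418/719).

-1

Pull out -1: (-418/719) = (-1/719)·(418/719). Since 719 ≡ 3 (mod 4), (-1/719) = -1. Now have -(418/719).
Factor out 2: 418 = 2·209. Since 719 ≡ 7 (mod 8), (2/719) = +1. Now have -(209/719).
209 ≡ 1 (mod 4), so quadratic reciprocity gives (209/719) = (719/209). Reduce: 719 ≡ 92 (mod 209). Now have -(92/209).
Factor out 2: 92 = 2^2·23. Since 209 ≡ 1 (mod 8), (2/209) = +1, and (2/209)^2 = +1. Now have -(23/209).
209 ≡ 1 (mod 4), so quadratic reciprocity gives (23/209) = (209/23). Reduce: 209 ≡ 2 (mod 23). Now have -(2/23).
Factor out 2: 2 = 2. Since 23 ≡ 7 (mod 8), (2/23) = +1. Now have -(1/23).
(1/23) = 1. Collecting the sign factors: -1.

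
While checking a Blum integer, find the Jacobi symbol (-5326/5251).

Reduce the numerator: -5326 ≡ 5176 (mod 5251), so (-5326/5251) = (5176/5251).
Factor out 2: 5176 = 2^3·647. Since 5251 ≡ 3 (mod 8), (2/5251) = -1, and (2/5251)^3 = -1. Now have -(647/5251).
Both 647 ≡ 3 and 5251 ≡ 3 (mod 4), so reciprocity gives (647/5251) = -(5251/647). Reduce: 5251 ≡ 75 (mod 647). Now have (75/647).
Both 75 ≡ 3 and 647 ≡ 3 (mod 4), so reciprocity gives (75/647) = -(647/75). Reduce: 647 ≡ 47 (mod 75). Now have -(47/75).
Both 47 ≡ 3 and 75 ≡ 3 (mod 4), so reciprocity gives (47/75) = -(75/47). Reduce: 75 ≡ 28 (mod 47). Now have (28/47).
Factor out 2: 28 = 2^2·7. Since 47 ≡ 7 (mod 8), (2/47) = +1, and (2/47)^2 = +1. Now have (7/47).
Both 7 ≡ 3 and 47 ≡ 3 (mod 4), so reciprocity gives (7/47) = -(47/7). Reduce: 47 ≡ 5 (mod 7). Now have -(5/7).
5 ≡ 1 (mod 4), so quadratic reciprocity gives (5/7) = (7/5). Reduce: 7 ≡ 2 (mod 5). Now have -(2/5).
Factor out 2: 2 = 2. Since 5 ≡ 5 (mod 8), (2/5) = -1. Now have (1/5).
(1/5) = 1. Collecting the sign factors: 1.

1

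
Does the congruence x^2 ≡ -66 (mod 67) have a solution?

Pull out -1: (-66/67) = (-1/67)·(66/67). Since 67 ≡ 3 (mod 4), (-1/67) = -1. Now have -(66/67).
Factor out 2: 66 = 2·33. Since 67 ≡ 3 (mod 8), (2/67) = -1. Now have (33/67).
33 ≡ 1 (mod 4), so quadratic reciprocity gives (33/67) = (67/33). Reduce: 67 ≡ 1 (mod 33). Now have (1/33).
(1/33) = 1. Collecting the sign factors: 1.
The Legendre symbol is 1, so x^2 ≡ -66 (mod 67) has solution.

yes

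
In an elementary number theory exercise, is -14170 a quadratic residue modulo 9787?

(-14170/9787)
  = (5404/9787)    [-14170 ≡ 5404 mod 9787]
  = (1351/9787)    [9787 ≡ 3 mod 8 ⇒ (2/9787)^2 = +1]
  = -(9787/1351)    [QR: both ≡ 3 mod 4, sign flips]
  = -(330/1351)    [9787 ≡ 330 mod 1351]
  = -(165/1351)    [1351 ≡ 7 mod 8 ⇒ (2/1351) = +1]
  = -(1351/165)    [QR: 165 ≡ 1 mod 4, sign kept]
  = -(31/165)    [1351 ≡ 31 mod 165]
  = -(165/31)    [QR: 165 ≡ 1 mod 4, sign kept]
  = -(10/31)    [165 ≡ 10 mod 31]
  = -(5/31)    [31 ≡ 7 mod 8 ⇒ (2/31) = +1]
  = -(31/5)    [QR: 5 ≡ 1 mod 4, sign kept]
  = -(1/5)    [31 ≡ 1 mod 5]
  = -1    [(1/5) = 1]
(-14170/9787) = -1, and 9787 is prime, so -14170 is not a quadratic residue mod 9787.

no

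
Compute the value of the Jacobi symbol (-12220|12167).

1

(-12220|12167)
  = (12114|12167)    [-12220 ≡ 12114 mod 12167]
  = (6057|12167)    [12167 ≡ 7 mod 8 ⇒ (2|12167) = +1]
  = (12167|6057)    [QR: 6057 ≡ 1 mod 4, sign kept]
  = (53|6057)    [12167 ≡ 53 mod 6057]
  = (6057|53)    [QR: 53 ≡ 1 mod 4, sign kept]
  = (15|53)    [6057 ≡ 15 mod 53]
  = (53|15)    [QR: 53 ≡ 1 mod 4, sign kept]
  = (8|15)    [53 ≡ 8 mod 15]
  = (1|15)    [15 ≡ 7 mod 8 ⇒ (2|15)^3 = +1]
  = 1    [(1|15) = 1]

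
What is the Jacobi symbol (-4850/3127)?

(-4850/3127)
  = -(4850/3127)    [3127 ≡ 3 mod 4 ⇒ (-1/3127) = -1]
  = -(1723/3127)    [4850 ≡ 1723 mod 3127]
  = (3127/1723)    [QR: both ≡ 3 mod 4, sign flips]
  = (1404/1723)    [3127 ≡ 1404 mod 1723]
  = (351/1723)    [1723 ≡ 3 mod 8 ⇒ (2/1723)^2 = +1]
  = -(1723/351)    [QR: both ≡ 3 mod 4, sign flips]
  = -(319/351)    [1723 ≡ 319 mod 351]
  = (351/319)    [QR: both ≡ 3 mod 4, sign flips]
  = (32/319)    [351 ≡ 32 mod 319]
  = (1/319)    [319 ≡ 7 mod 8 ⇒ (2/319)^5 = +1]
  = 1    [(1/319) = 1]

1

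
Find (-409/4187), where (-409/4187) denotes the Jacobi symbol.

(-409/4187)
  = (3778/4187)    [-409 ≡ 3778 mod 4187]
  = -(1889/4187)    [4187 ≡ 3 mod 8 ⇒ (2/4187) = -1]
  = -(4187/1889)    [QR: 1889 ≡ 1 mod 4, sign kept]
  = -(409/1889)    [4187 ≡ 409 mod 1889]
  = -(1889/409)    [QR: 409 ≡ 1 mod 4, sign kept]
  = -(253/409)    [1889 ≡ 253 mod 409]
  = -(409/253)    [QR: 253 ≡ 1 mod 4, sign kept]
  = -(156/253)    [409 ≡ 156 mod 253]
  = -(39/253)    [253 ≡ 5 mod 8 ⇒ (2/253)^2 = +1]
  = -(253/39)    [QR: 253 ≡ 1 mod 4, sign kept]
  = -(19/39)    [253 ≡ 19 mod 39]
  = (39/19)    [QR: both ≡ 3 mod 4, sign flips]
  = (1/19)    [39 ≡ 1 mod 19]
  = 1    [(1/19) = 1]

1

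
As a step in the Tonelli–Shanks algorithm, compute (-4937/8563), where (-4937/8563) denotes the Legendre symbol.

Reduce the numerator: -4937 ≡ 3626 (mod 8563), so (-4937/8563) = (3626/8563).
Factor out 2: 3626 = 2·1813. Since 8563 ≡ 3 (mod 8), (2/8563) = -1. Now have -(1813/8563).
1813 ≡ 1 (mod 4), so quadratic reciprocity gives (1813/8563) = (8563/1813). Reduce: 8563 ≡ 1311 (mod 1813). Now have -(1311/1813).
1813 ≡ 1 (mod 4), so quadratic reciprocity gives (1311/1813) = (1813/1311). Reduce: 1813 ≡ 502 (mod 1311). Now have -(502/1311).
Factor out 2: 502 = 2·251. Since 1311 ≡ 7 (mod 8), (2/1311) = +1. Now have -(251/1311).
Both 251 ≡ 3 and 1311 ≡ 3 (mod 4), so reciprocity gives (251/1311) = -(1311/251). Reduce: 1311 ≡ 56 (mod 251). Now have (56/251).
Factor out 2: 56 = 2^3·7. Since 251 ≡ 3 (mod 8), (2/251) = -1, and (2/251)^3 = -1. Now have -(7/251).
Both 7 ≡ 3 and 251 ≡ 3 (mod 4), so reciprocity gives (7/251) = -(251/7). Reduce: 251 ≡ 6 (mod 7). Now have (6/7).
Factor out 2: 6 = 2·3. Since 7 ≡ 7 (mod 8), (2/7) = +1. Now have (3/7).
Both 3 ≡ 3 and 7 ≡ 3 (mod 4), so reciprocity gives (3/7) = -(7/3). Reduce: 7 ≡ 1 (mod 3). Now have -(1/3).
(1/3) = 1. Collecting the sign factors: -1.

-1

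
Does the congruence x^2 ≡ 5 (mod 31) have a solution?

yes

(5/31)
  = (31/5)    [QR: 5 ≡ 1 mod 4, sign kept]
  = (1/5)    [31 ≡ 1 mod 5]
  = 1    [(1/5) = 1]
(5/31) = 1, and 31 is prime, so 5 is a quadratic residue mod 31.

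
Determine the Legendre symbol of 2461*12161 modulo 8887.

-1

By multiplicativity, (2461·12161/8887) = (2461/8887)·(12161/8887).
First factor (2461/8887):
(2461/8887)
  = (8887/2461)    [QR: 2461 ≡ 1 mod 4, sign kept]
  = (1504/2461)    [8887 ≡ 1504 mod 2461]
  = -(47/2461)    [2461 ≡ 5 mod 8 ⇒ (2/2461)^5 = -1]
  = -(2461/47)    [QR: 2461 ≡ 1 mod 4, sign kept]
  = -(17/47)    [2461 ≡ 17 mod 47]
  = -(47/17)    [QR: 17 ≡ 1 mod 4, sign kept]
  = -(13/17)    [47 ≡ 13 mod 17]
  = -(17/13)    [QR: 13 ≡ 1 mod 4, sign kept]
  = -(4/13)    [17 ≡ 4 mod 13]
  = -(1/13)    [13 ≡ 5 mod 8 ⇒ (2/13)^2 = +1]
  = -1    [(1/13) = 1]
Second factor (12161/8887):
(12161/8887)
  = (3274/8887)    [12161 ≡ 3274 mod 8887]
  = (1637/8887)    [8887 ≡ 7 mod 8 ⇒ (2/8887) = +1]
  = (8887/1637)    [QR: 1637 ≡ 1 mod 4, sign kept]
  = (702/1637)    [8887 ≡ 702 mod 1637]
  = -(351/1637)    [1637 ≡ 5 mod 8 ⇒ (2/1637) = -1]
  = -(1637/351)    [QR: 1637 ≡ 1 mod 4, sign kept]
  = -(233/351)    [1637 ≡ 233 mod 351]
  = -(351/233)    [QR: 233 ≡ 1 mod 4, sign kept]
  = -(118/233)    [351 ≡ 118 mod 233]
  = -(59/233)    [233 ≡ 1 mod 8 ⇒ (2/233) = +1]
  = -(233/59)    [QR: 233 ≡ 1 mod 4, sign kept]
  = -(56/59)    [233 ≡ 56 mod 59]
  = (7/59)    [59 ≡ 3 mod 8 ⇒ (2/59)^3 = -1]
  = -(59/7)    [QR: both ≡ 3 mod 4, sign flips]
  = -(3/7)    [59 ≡ 3 mod 7]
  = (7/3)    [QR: both ≡ 3 mod 4, sign flips]
  = (1/3)    [7 ≡ 1 mod 3]
  = 1    [(1/3) = 1]
Product: (-1)·(1) = -1.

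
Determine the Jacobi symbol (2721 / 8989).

-1

(2721 / 8989)
  = (8989 / 2721)    [QR: 2721 ≡ 1 mod 4, sign kept]
  = (826 / 2721)    [8989 ≡ 826 mod 2721]
  = (413 / 2721)    [2721 ≡ 1 mod 8 ⇒ (2 / 2721) = +1]
  = (2721 / 413)    [QR: 413 ≡ 1 mod 4, sign kept]
  = (243 / 413)    [2721 ≡ 243 mod 413]
  = (413 / 243)    [QR: 413 ≡ 1 mod 4, sign kept]
  = (170 / 243)    [413 ≡ 170 mod 243]
  = -(85 / 243)    [243 ≡ 3 mod 8 ⇒ (2 / 243) = -1]
  = -(243 / 85)    [QR: 85 ≡ 1 mod 4, sign kept]
  = -(73 / 85)    [243 ≡ 73 mod 85]
  = -(85 / 73)    [QR: 73 ≡ 1 mod 4, sign kept]
  = -(12 / 73)    [85 ≡ 12 mod 73]
  = -(3 / 73)    [73 ≡ 1 mod 8 ⇒ (2 / 73)^2 = +1]
  = -(73 / 3)    [QR: 73 ≡ 1 mod 4, sign kept]
  = -(1 / 3)    [73 ≡ 1 mod 3]
  = -1    [(1 / 3) = 1]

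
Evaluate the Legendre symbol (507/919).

-1

Both 507 ≡ 3 and 919 ≡ 3 (mod 4), so reciprocity gives (507/919) = -(919/507). Reduce: 919 ≡ 412 (mod 507). Now have -(412/507).
Factor out 2: 412 = 2^2·103. Since 507 ≡ 3 (mod 8), (2/507) = -1, and (2/507)^2 = +1. Now have -(103/507).
Both 103 ≡ 3 and 507 ≡ 3 (mod 4), so reciprocity gives (103/507) = -(507/103). Reduce: 507 ≡ 95 (mod 103). Now have (95/103).
Both 95 ≡ 3 and 103 ≡ 3 (mod 4), so reciprocity gives (95/103) = -(103/95). Reduce: 103 ≡ 8 (mod 95). Now have -(8/95).
Factor out 2: 8 = 2^3. Since 95 ≡ 7 (mod 8), (2/95) = +1, and (2/95)^3 = +1. Now have -(1/95).
(1/95) = 1. Collecting the sign factors: -1.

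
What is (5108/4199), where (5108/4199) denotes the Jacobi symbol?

(5108/4199)
  = (909/4199)    [5108 ≡ 909 mod 4199]
  = (4199/909)    [QR: 909 ≡ 1 mod 4, sign kept]
  = (563/909)    [4199 ≡ 563 mod 909]
  = (909/563)    [QR: 909 ≡ 1 mod 4, sign kept]
  = (346/563)    [909 ≡ 346 mod 563]
  = -(173/563)    [563 ≡ 3 mod 8 ⇒ (2/563) = -1]
  = -(563/173)    [QR: 173 ≡ 1 mod 4, sign kept]
  = -(44/173)    [563 ≡ 44 mod 173]
  = -(11/173)    [173 ≡ 5 mod 8 ⇒ (2/173)^2 = +1]
  = -(173/11)    [QR: 173 ≡ 1 mod 4, sign kept]
  = -(8/11)    [173 ≡ 8 mod 11]
  = (1/11)    [11 ≡ 3 mod 8 ⇒ (2/11)^3 = -1]
  = 1    [(1/11) = 1]

1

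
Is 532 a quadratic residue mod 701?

(532|701)
  = (133|701)    [701 ≡ 5 mod 8 ⇒ (2|701)^2 = +1]
  = (701|133)    [QR: 133 ≡ 1 mod 4, sign kept]
  = (36|133)    [701 ≡ 36 mod 133]
  = (9|133)    [133 ≡ 5 mod 8 ⇒ (2|133)^2 = +1]
  = (133|9)    [QR: 9 ≡ 1 mod 4, sign kept]
  = (7|9)    [133 ≡ 7 mod 9]
  = (9|7)    [QR: 9 ≡ 1 mod 4, sign kept]
  = (2|7)    [9 ≡ 2 mod 7]
  = (1|7)    [7 ≡ 7 mod 8 ⇒ (2|7) = +1]
  = 1    [(1|7) = 1]
(532|701) = 1, and 701 is prime, so 532 is a quadratic residue mod 701.

yes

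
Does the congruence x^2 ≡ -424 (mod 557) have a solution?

(-424/557)
  = (424/557)    [557 ≡ 1 mod 4 ⇒ (-1/557) = +1]
  = -(53/557)    [557 ≡ 5 mod 8 ⇒ (2/557)^3 = -1]
  = -(557/53)    [QR: 53 ≡ 1 mod 4, sign kept]
  = -(27/53)    [557 ≡ 27 mod 53]
  = -(53/27)    [QR: 53 ≡ 1 mod 4, sign kept]
  = -(26/27)    [53 ≡ 26 mod 27]
  = (13/27)    [27 ≡ 3 mod 8 ⇒ (2/27) = -1]
  = (27/13)    [QR: 13 ≡ 1 mod 4, sign kept]
  = (1/13)    [27 ≡ 1 mod 13]
  = 1    [(1/13) = 1]
(-424/557) = 1, and 557 is prime, so -424 is a quadratic residue mod 557.

yes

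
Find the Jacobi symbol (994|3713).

1

Factor out 2: 994 = 2·497. Since 3713 ≡ 1 (mod 8), (2|3713) = +1. Now have (497|3713).
497 ≡ 1 (mod 4), so quadratic reciprocity gives (497|3713) = (3713|497). Reduce: 3713 ≡ 234 (mod 497). Now have (234|497).
Factor out 2: 234 = 2·117. Since 497 ≡ 1 (mod 8), (2|497) = +1. Now have (117|497).
117 ≡ 1 (mod 4), so quadratic reciprocity gives (117|497) = (497|117). Reduce: 497 ≡ 29 (mod 117). Now have (29|117).
29 ≡ 1 (mod 4), so quadratic reciprocity gives (29|117) = (117|29). Reduce: 117 ≡ 1 (mod 29). Now have (1|29).
(1|29) = 1. Collecting the sign factors: 1.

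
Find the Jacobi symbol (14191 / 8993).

0

(14191 / 8993)
  = (5198 / 8993)    [14191 ≡ 5198 mod 8993]
  = (2599 / 8993)    [8993 ≡ 1 mod 8 ⇒ (2 / 8993) = +1]
  = (8993 / 2599)    [QR: 8993 ≡ 1 mod 4, sign kept]
  = (1196 / 2599)    [8993 ≡ 1196 mod 2599]
  = (299 / 2599)    [2599 ≡ 7 mod 8 ⇒ (2 / 2599)^2 = +1]
  = -(2599 / 299)    [QR: both ≡ 3 mod 4, sign flips]
  = -(207 / 299)    [2599 ≡ 207 mod 299]
  = (299 / 207)    [QR: both ≡ 3 mod 4, sign flips]
  = (92 / 207)    [299 ≡ 92 mod 207]
  = (23 / 207)    [207 ≡ 7 mod 8 ⇒ (2 / 207)^2 = +1]
  = -(207 / 23)    [QR: both ≡ 3 mod 4, sign flips]
  = -(0 / 23)    [207 ≡ 0 mod 23]
  = 0    [numerator 0, gcd > 1]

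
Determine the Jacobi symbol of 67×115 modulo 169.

By multiplicativity, (67·115/169) = (67/169)·(115/169).
First factor (67/169):
169 ≡ 1 (mod 4), so quadratic reciprocity gives (67/169) = (169/67). Reduce: 169 ≡ 35 (mod 67). Now have (35/67).
Both 35 ≡ 3 and 67 ≡ 3 (mod 4), so reciprocity gives (35/67) = -(67/35). Reduce: 67 ≡ 32 (mod 35). Now have -(32/35).
Factor out 2: 32 = 2^5. Since 35 ≡ 3 (mod 8), (2/35) = -1, and (2/35)^5 = -1. Now have (1/35).
(1/35) = 1. Collecting the sign factors: 1.
Second factor (115/169):
169 ≡ 1 (mod 4), so quadratic reciprocity gives (115/169) = (169/115). Reduce: 169 ≡ 54 (mod 115). Now have (54/115).
Factor out 2: 54 = 2·27. Since 115 ≡ 3 (mod 8), (2/115) = -1. Now have -(27/115).
Both 27 ≡ 3 and 115 ≡ 3 (mod 4), so reciprocity gives (27/115) = -(115/27). Reduce: 115 ≡ 7 (mod 27). Now have (7/27).
Both 7 ≡ 3 and 27 ≡ 3 (mod 4), so reciprocity gives (7/27) = -(27/7). Reduce: 27 ≡ 6 (mod 7). Now have -(6/7).
Factor out 2: 6 = 2·3. Since 7 ≡ 7 (mod 8), (2/7) = +1. Now have -(3/7).
Both 3 ≡ 3 and 7 ≡ 3 (mod 4), so reciprocity gives (3/7) = -(7/3). Reduce: 7 ≡ 1 (mod 3). Now have (1/3).
(1/3) = 1. Collecting the sign factors: 1.
Product: (1)·(1) = 1.

1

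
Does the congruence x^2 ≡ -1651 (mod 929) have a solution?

Pull out -1: (-1651|929) = (-1|929)·(1651|929). Since 929 ≡ 1 (mod 4), (-1|929) = +1. Now have (1651|929).
Reduce the numerator: 1651 ≡ 722 (mod 929), so (1651|929) = (722|929).
Factor out 2: 722 = 2·361. Since 929 ≡ 1 (mod 8), (2|929) = +1. Now have (361|929).
361 ≡ 1 (mod 4), so quadratic reciprocity gives (361|929) = (929|361). Reduce: 929 ≡ 207 (mod 361). Now have (207|361).
361 ≡ 1 (mod 4), so quadratic reciprocity gives (207|361) = (361|207). Reduce: 361 ≡ 154 (mod 207). Now have (154|207).
Factor out 2: 154 = 2·77. Since 207 ≡ 7 (mod 8), (2|207) = +1. Now have (77|207).
77 ≡ 1 (mod 4), so quadratic reciprocity gives (77|207) = (207|77). Reduce: 207 ≡ 53 (mod 77). Now have (53|77).
53 ≡ 1 (mod 4), so quadratic reciprocity gives (53|77) = (77|53). Reduce: 77 ≡ 24 (mod 53). Now have (24|53).
Factor out 2: 24 = 2^3·3. Since 53 ≡ 5 (mod 8), (2|53) = -1, and (2|53)^3 = -1. Now have -(3|53).
53 ≡ 1 (mod 4), so quadratic reciprocity gives (3|53) = (53|3). Reduce: 53 ≡ 2 (mod 3). Now have -(2|3).
Factor out 2: 2 = 2. Since 3 ≡ 3 (mod 8), (2|3) = -1. Now have (1|3).
(1|3) = 1. Collecting the sign factors: 1.
The Legendre symbol is 1, so x^2 ≡ -1651 (mod 929) has solution.

yes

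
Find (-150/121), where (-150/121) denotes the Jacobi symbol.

1

Pull out -1: (-150/121) = (-1/121)·(150/121). Since 121 ≡ 1 (mod 4), (-1/121) = +1. Now have (150/121).
Reduce the numerator: 150 ≡ 29 (mod 121), so (150/121) = (29/121).
29 ≡ 1 (mod 4), so quadratic reciprocity gives (29/121) = (121/29). Reduce: 121 ≡ 5 (mod 29). Now have (5/29).
5 ≡ 1 (mod 4), so quadratic reciprocity gives (5/29) = (29/5). Reduce: 29 ≡ 4 (mod 5). Now have (4/5).
Factor out 2: 4 = 2^2. Since 5 ≡ 5 (mod 8), (2/5) = -1, and (2/5)^2 = +1. Now have (1/5).
(1/5) = 1. Collecting the sign factors: 1.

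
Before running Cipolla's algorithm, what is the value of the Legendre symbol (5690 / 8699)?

-1

(5690 / 8699)
  = -(2845 / 8699)    [8699 ≡ 3 mod 8 ⇒ (2 / 8699) = -1]
  = -(8699 / 2845)    [QR: 2845 ≡ 1 mod 4, sign kept]
  = -(164 / 2845)    [8699 ≡ 164 mod 2845]
  = -(41 / 2845)    [2845 ≡ 5 mod 8 ⇒ (2 / 2845)^2 = +1]
  = -(2845 / 41)    [QR: 41 ≡ 1 mod 4, sign kept]
  = -(16 / 41)    [2845 ≡ 16 mod 41]
  = -(1 / 41)    [41 ≡ 1 mod 8 ⇒ (2 / 41)^4 = +1]
  = -1    [(1 / 41) = 1]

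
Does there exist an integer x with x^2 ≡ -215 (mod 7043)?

Pull out -1: (-215/7043) = (-1/7043)·(215/7043). Since 7043 ≡ 3 (mod 4), (-1/7043) = -1. Now have -(215/7043).
Both 215 ≡ 3 and 7043 ≡ 3 (mod 4), so reciprocity gives (215/7043) = -(7043/215). Reduce: 7043 ≡ 163 (mod 215). Now have (163/215).
Both 163 ≡ 3 and 215 ≡ 3 (mod 4), so reciprocity gives (163/215) = -(215/163). Reduce: 215 ≡ 52 (mod 163). Now have -(52/163).
Factor out 2: 52 = 2^2·13. Since 163 ≡ 3 (mod 8), (2/163) = -1, and (2/163)^2 = +1. Now have -(13/163).
13 ≡ 1 (mod 4), so quadratic reciprocity gives (13/163) = (163/13). Reduce: 163 ≡ 7 (mod 13). Now have -(7/13).
13 ≡ 1 (mod 4), so quadratic reciprocity gives (7/13) = (13/7). Reduce: 13 ≡ 6 (mod 7). Now have -(6/7).
Factor out 2: 6 = 2·3. Since 7 ≡ 7 (mod 8), (2/7) = +1. Now have -(3/7).
Both 3 ≡ 3 and 7 ≡ 3 (mod 4), so reciprocity gives (3/7) = -(7/3). Reduce: 7 ≡ 1 (mod 3). Now have (1/3).
(1/3) = 1. Collecting the sign factors: 1.
(-215/7043) = 1, and 7043 is prime, so -215 is a quadratic residue mod 7043.

yes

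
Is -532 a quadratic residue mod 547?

Pull out -1: (-532/547) = (-1/547)·(532/547). Since 547 ≡ 3 (mod 4), (-1/547) = -1. Now have -(532/547).
Factor out 2: 532 = 2^2·133. Since 547 ≡ 3 (mod 8), (2/547) = -1, and (2/547)^2 = +1. Now have -(133/547).
133 ≡ 1 (mod 4), so quadratic reciprocity gives (133/547) = (547/133). Reduce: 547 ≡ 15 (mod 133). Now have -(15/133).
133 ≡ 1 (mod 4), so quadratic reciprocity gives (15/133) = (133/15). Reduce: 133 ≡ 13 (mod 15). Now have -(13/15).
13 ≡ 1 (mod 4), so quadratic reciprocity gives (13/15) = (15/13). Reduce: 15 ≡ 2 (mod 13). Now have -(2/13).
Factor out 2: 2 = 2. Since 13 ≡ 5 (mod 8), (2/13) = -1. Now have (1/13).
(1/13) = 1. Collecting the sign factors: 1.
(-532/547) = 1, and 547 is prime, so -532 is a quadratic residue mod 547.

yes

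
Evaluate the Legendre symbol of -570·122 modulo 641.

-1

By multiplicativity, (-570·122/641) = (-570/641)·(122/641).
First factor (-570/641):
(-570/641)
  = (570/641)    [641 ≡ 1 mod 4 ⇒ (-1/641) = +1]
  = (285/641)    [641 ≡ 1 mod 8 ⇒ (2/641) = +1]
  = (641/285)    [QR: 285 ≡ 1 mod 4, sign kept]
  = (71/285)    [641 ≡ 71 mod 285]
  = (285/71)    [QR: 285 ≡ 1 mod 4, sign kept]
  = (1/71)    [285 ≡ 1 mod 71]
  = 1    [(1/71) = 1]
Second factor (122/641):
(122/641)
  = (61/641)    [641 ≡ 1 mod 8 ⇒ (2/641) = +1]
  = (641/61)    [QR: 61 ≡ 1 mod 4, sign kept]
  = (31/61)    [641 ≡ 31 mod 61]
  = (61/31)    [QR: 61 ≡ 1 mod 4, sign kept]
  = (30/31)    [61 ≡ 30 mod 31]
  = (15/31)    [31 ≡ 7 mod 8 ⇒ (2/31) = +1]
  = -(31/15)    [QR: both ≡ 3 mod 4, sign flips]
  = -(1/15)    [31 ≡ 1 mod 15]
  = -1    [(1/15) = 1]
Product: (1)·(-1) = -1.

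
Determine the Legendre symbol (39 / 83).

Both 39 ≡ 3 and 83 ≡ 3 (mod 4), so reciprocity gives (39 / 83) = -(83 / 39). Reduce: 83 ≡ 5 (mod 39). Now have -(5 / 39).
5 ≡ 1 (mod 4), so quadratic reciprocity gives (5 / 39) = (39 / 5). Reduce: 39 ≡ 4 (mod 5). Now have -(4 / 5).
Factor out 2: 4 = 2^2. Since 5 ≡ 5 (mod 8), (2 / 5) = -1, and (2 / 5)^2 = +1. Now have -(1 / 5).
(1 / 5) = 1. Collecting the sign factors: -1.

-1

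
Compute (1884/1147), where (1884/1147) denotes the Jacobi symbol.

-1

(1884/1147)
  = (737/1147)    [1884 ≡ 737 mod 1147]
  = (1147/737)    [QR: 737 ≡ 1 mod 4, sign kept]
  = (410/737)    [1147 ≡ 410 mod 737]
  = (205/737)    [737 ≡ 1 mod 8 ⇒ (2/737) = +1]
  = (737/205)    [QR: 205 ≡ 1 mod 4, sign kept]
  = (122/205)    [737 ≡ 122 mod 205]
  = -(61/205)    [205 ≡ 5 mod 8 ⇒ (2/205) = -1]
  = -(205/61)    [QR: 61 ≡ 1 mod 4, sign kept]
  = -(22/61)    [205 ≡ 22 mod 61]
  = (11/61)    [61 ≡ 5 mod 8 ⇒ (2/61) = -1]
  = (61/11)    [QR: 61 ≡ 1 mod 4, sign kept]
  = (6/11)    [61 ≡ 6 mod 11]
  = -(3/11)    [11 ≡ 3 mod 8 ⇒ (2/11) = -1]
  = (11/3)    [QR: both ≡ 3 mod 4, sign flips]
  = (2/3)    [11 ≡ 2 mod 3]
  = -(1/3)    [3 ≡ 3 mod 8 ⇒ (2/3) = -1]
  = -1    [(1/3) = 1]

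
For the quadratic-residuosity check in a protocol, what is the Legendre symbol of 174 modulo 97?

-1

(174/97)
  = (77/97)    [174 ≡ 77 mod 97]
  = (97/77)    [QR: 77 ≡ 1 mod 4, sign kept]
  = (20/77)    [97 ≡ 20 mod 77]
  = (5/77)    [77 ≡ 5 mod 8 ⇒ (2/77)^2 = +1]
  = (77/5)    [QR: 5 ≡ 1 mod 4, sign kept]
  = (2/5)    [77 ≡ 2 mod 5]
  = -(1/5)    [5 ≡ 5 mod 8 ⇒ (2/5) = -1]
  = -1    [(1/5) = 1]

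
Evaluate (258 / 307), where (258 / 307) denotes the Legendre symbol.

Factor out 2: 258 = 2·129. Since 307 ≡ 3 (mod 8), (2 / 307) = -1. Now have -(129 / 307).
129 ≡ 1 (mod 4), so quadratic reciprocity gives (129 / 307) = (307 / 129). Reduce: 307 ≡ 49 (mod 129). Now have -(49 / 129).
49 ≡ 1 (mod 4), so quadratic reciprocity gives (49 / 129) = (129 / 49). Reduce: 129 ≡ 31 (mod 49). Now have -(31 / 49).
49 ≡ 1 (mod 4), so quadratic reciprocity gives (31 / 49) = (49 / 31). Reduce: 49 ≡ 18 (mod 31). Now have -(18 / 31).
Factor out 2: 18 = 2·9. Since 31 ≡ 7 (mod 8), (2 / 31) = +1. Now have -(9 / 31).
9 ≡ 1 (mod 4), so quadratic reciprocity gives (9 / 31) = (31 / 9). Reduce: 31 ≡ 4 (mod 9). Now have -(4 / 9).
Factor out 2: 4 = 2^2. Since 9 ≡ 1 (mod 8), (2 / 9) = +1, and (2 / 9)^2 = +1. Now have -(1 / 9).
(1 / 9) = 1. Collecting the sign factors: -1.

-1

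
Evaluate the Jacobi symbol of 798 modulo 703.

(798/703)
  = (95/703)    [798 ≡ 95 mod 703]
  = -(703/95)    [QR: both ≡ 3 mod 4, sign flips]
  = -(38/95)    [703 ≡ 38 mod 95]
  = -(19/95)    [95 ≡ 7 mod 8 ⇒ (2/95) = +1]
  = (95/19)    [QR: both ≡ 3 mod 4, sign flips]
  = (0/19)    [95 ≡ 0 mod 19]
  = 0    [numerator 0, gcd > 1]

0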